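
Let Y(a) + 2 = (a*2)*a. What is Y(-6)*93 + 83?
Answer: 6593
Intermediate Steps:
Y(a) = -2 + 2*a² (Y(a) = -2 + (a*2)*a = -2 + (2*a)*a = -2 + 2*a²)
Y(-6)*93 + 83 = (-2 + 2*(-6)²)*93 + 83 = (-2 + 2*36)*93 + 83 = (-2 + 72)*93 + 83 = 70*93 + 83 = 6510 + 83 = 6593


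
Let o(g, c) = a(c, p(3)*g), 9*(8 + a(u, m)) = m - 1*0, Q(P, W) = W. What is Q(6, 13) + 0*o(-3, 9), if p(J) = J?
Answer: 13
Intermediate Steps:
a(u, m) = -8 + m/9 (a(u, m) = -8 + (m - 1*0)/9 = -8 + (m + 0)/9 = -8 + m/9)
o(g, c) = -8 + g/3 (o(g, c) = -8 + (3*g)/9 = -8 + g/3)
Q(6, 13) + 0*o(-3, 9) = 13 + 0*(-8 + (⅓)*(-3)) = 13 + 0*(-8 - 1) = 13 + 0*(-9) = 13 + 0 = 13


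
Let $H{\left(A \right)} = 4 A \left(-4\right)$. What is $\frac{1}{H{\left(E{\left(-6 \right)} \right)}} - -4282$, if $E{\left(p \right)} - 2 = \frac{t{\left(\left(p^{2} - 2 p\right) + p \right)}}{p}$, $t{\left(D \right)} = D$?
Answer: $\frac{342561}{80} \approx 4282.0$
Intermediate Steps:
$E{\left(p \right)} = 2 + \frac{p^{2} - p}{p}$ ($E{\left(p \right)} = 2 + \frac{\left(p^{2} - 2 p\right) + p}{p} = 2 + \frac{p^{2} - p}{p}$)
$H{\left(A \right)} = - 16 A$
$\frac{1}{H{\left(E{\left(-6 \right)} \right)}} - -4282 = \frac{1}{\left(-16\right) \left(1 - 6\right)} - -4282 = \frac{1}{\left(-16\right) \left(-5\right)} + 4282 = \frac{1}{80} + 4282 = \frac{342561}{80}$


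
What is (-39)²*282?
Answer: 428922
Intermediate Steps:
(-39)²*282 = 1521*282 = 428922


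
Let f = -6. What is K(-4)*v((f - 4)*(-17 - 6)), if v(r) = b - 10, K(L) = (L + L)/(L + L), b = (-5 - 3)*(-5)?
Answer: 30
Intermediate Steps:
b = 40 (b = -8*(-5) = 40)
K(L) = 1 (K(L) = (2*L)/((2*L)) = (2*L)*(1/(2*L)) = 1)
v(r) = 30 (v(r) = 40 - 10 = 30)
K(-4)*v((f - 4)*(-17 - 6)) = 1*30 = 30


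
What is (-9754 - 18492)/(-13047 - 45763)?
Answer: 14123/29405 ≈ 0.48029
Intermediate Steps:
(-9754 - 18492)/(-13047 - 45763) = -28246/(-58810) = -28246*(-1/58810) = 14123/29405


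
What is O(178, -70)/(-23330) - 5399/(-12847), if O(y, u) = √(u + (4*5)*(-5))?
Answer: 5399/12847 - I*√170/23330 ≈ 0.42025 - 0.00055887*I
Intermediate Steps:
O(y, u) = √(-100 + u) (O(y, u) = √(u + 20*(-5)) = √(u - 100) = √(-100 + u))
O(178, -70)/(-23330) - 5399/(-12847) = √(-100 - 70)/(-23330) - 5399/(-12847) = √(-170)*(-1/23330) - 5399*(-1/12847) = (I*√170)*(-1/23330) + 5399/12847 = -I*√170/23330 + 5399/12847 = 5399/12847 - I*√170/23330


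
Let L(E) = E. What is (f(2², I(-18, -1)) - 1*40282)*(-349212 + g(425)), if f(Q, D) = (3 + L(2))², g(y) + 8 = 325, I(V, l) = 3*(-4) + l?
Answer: 14045466015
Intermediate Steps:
I(V, l) = -12 + l
g(y) = 317 (g(y) = -8 + 325 = 317)
f(Q, D) = 25 (f(Q, D) = (3 + 2)² = 5² = 25)
(f(2², I(-18, -1)) - 1*40282)*(-349212 + g(425)) = (25 - 1*40282)*(-349212 + 317) = (25 - 40282)*(-348895) = -40257*(-348895) = 14045466015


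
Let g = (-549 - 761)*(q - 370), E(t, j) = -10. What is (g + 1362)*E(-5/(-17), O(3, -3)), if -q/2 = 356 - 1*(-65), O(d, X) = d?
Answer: -15890820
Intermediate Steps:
q = -842 (q = -2*(356 - 1*(-65)) = -2*(356 + 65) = -2*421 = -842)
g = 1587720 (g = (-549 - 761)*(-842 - 370) = -1310*(-1212) = 1587720)
(g + 1362)*E(-5/(-17), O(3, -3)) = (1587720 + 1362)*(-10) = 1589082*(-10) = -15890820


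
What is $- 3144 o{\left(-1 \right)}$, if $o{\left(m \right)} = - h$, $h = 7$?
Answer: $22008$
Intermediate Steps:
$o{\left(m \right)} = -7$ ($o{\left(m \right)} = \left(-1\right) 7 = -7$)
$- 3144 o{\left(-1 \right)} = \left(-3144\right) \left(-7\right) = 22008$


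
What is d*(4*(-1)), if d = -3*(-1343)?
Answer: -16116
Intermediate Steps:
d = 4029
d*(4*(-1)) = 4029*(4*(-1)) = 4029*(-4) = -16116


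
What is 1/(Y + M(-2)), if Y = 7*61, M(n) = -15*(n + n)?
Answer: 1/487 ≈ 0.0020534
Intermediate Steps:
M(n) = -30*n
Y = 427
1/(Y + M(-2)) = 1/(427 - 30*(-2)) = 1/(427 + 60) = 1/487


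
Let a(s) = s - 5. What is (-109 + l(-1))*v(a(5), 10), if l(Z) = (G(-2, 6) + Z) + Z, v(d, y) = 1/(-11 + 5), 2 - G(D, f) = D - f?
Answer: 101/6 ≈ 16.833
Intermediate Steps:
a(s) = -5 + s
G(D, f) = 2 + f - D (G(D, f) = 2 - (D - f) = 2 + (f - D) = 2 + f - D)
v(d, y) = -1/6 (v(d, y) = 1/(-6) = -1/6)
l(Z) = 10 + 2*Z (l(Z) = ((2 + 6 - 1*(-2)) + Z) + Z = ((2 + 6 + 2) + Z) + Z = (10 + Z) + Z = 10 + 2*Z)
(-109 + l(-1))*v(a(5), 10) = (-109 + (10 + 2*(-1)))*(-1/6) = (-109 + (10 - 2))*(-1/6) = (-109 + 8)*(-1/6) = -101*(-1/6) = 101/6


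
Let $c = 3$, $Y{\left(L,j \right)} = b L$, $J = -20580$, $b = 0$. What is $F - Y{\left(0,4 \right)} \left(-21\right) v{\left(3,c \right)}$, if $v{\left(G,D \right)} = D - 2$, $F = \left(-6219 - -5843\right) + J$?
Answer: $-20956$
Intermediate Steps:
$Y{\left(L,j \right)} = 0$ ($Y{\left(L,j \right)} = 0 L = 0$)
$F = -20956$ ($F = \left(-6219 - -5843\right) - 20580 = \left(-6219 + 5843\right) - 20580 = -376 - 20580 = -20956$)
$v{\left(G,D \right)} = -2 + D$ ($v{\left(G,D \right)} = D - 2 = -2 + D$)
$F - Y{\left(0,4 \right)} \left(-21\right) v{\left(3,c \right)} = -20956 - 0 \left(-21\right) \left(-2 + 3\right) = -20956 - 0 \cdot 1 = -20956 - 0 = -20956 + 0 = -20956$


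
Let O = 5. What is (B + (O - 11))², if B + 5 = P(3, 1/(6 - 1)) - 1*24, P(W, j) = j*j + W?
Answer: 638401/625 ≈ 1021.4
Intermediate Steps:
P(W, j) = W + j² (P(W, j) = j² + W = W + j²)
B = -649/25 (B = -5 + ((3 + (1/(6 - 1))²) - 1*24) = -5 + ((3 + (1/5)²) - 24) = -5 + ((3 + (⅕)²) - 24) = -5 + ((3 + 1/25) - 24) = -5 + (76/25 - 24) = -5 - 524/25 = -649/25 ≈ -25.960)
(B + (O - 11))² = (-649/25 + (5 - 11))² = (-649/25 - 6)² = (-799/25)² = 638401/625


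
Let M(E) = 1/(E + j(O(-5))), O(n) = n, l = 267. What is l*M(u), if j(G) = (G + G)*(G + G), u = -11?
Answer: 3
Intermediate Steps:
j(G) = 4*G² (j(G) = (2*G)*(2*G) = 4*G²)
M(E) = 1/(100 + E) (M(E) = 1/(E + 4*(-5)²) = 1/(E + 4*25) = 1/(E + 100) = 1/(100 + E))
l*M(u) = 267/(100 - 11) = 267/89 = 267*(1/89) = 3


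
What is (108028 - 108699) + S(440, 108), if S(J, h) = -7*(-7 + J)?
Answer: -3702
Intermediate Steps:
S(J, h) = 49 - 7*J
(108028 - 108699) + S(440, 108) = (108028 - 108699) + (49 - 7*440) = -671 + (49 - 3080) = -671 - 3031 = -3702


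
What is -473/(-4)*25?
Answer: 11825/4 ≈ 2956.3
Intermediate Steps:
-473/(-4)*25 = -473*(-1)/4*25 = -11*(-43/4)*25 = (473/4)*25 = 11825/4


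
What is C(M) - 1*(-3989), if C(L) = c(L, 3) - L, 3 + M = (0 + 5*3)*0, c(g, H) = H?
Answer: 3995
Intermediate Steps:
M = -3 (M = -3 + (0 + 5*3)*0 = -3 + (0 + 15)*0 = -3 + 15*0 = -3 + 0 = -3)
C(L) = 3 - L
C(M) - 1*(-3989) = (3 - 1*(-3)) - 1*(-3989) = (3 + 3) + 3989 = 6 + 3989 = 3995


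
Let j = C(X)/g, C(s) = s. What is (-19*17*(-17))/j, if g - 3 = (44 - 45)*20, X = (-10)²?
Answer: -93347/100 ≈ -933.47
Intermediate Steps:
X = 100
g = -17 (g = 3 + (44 - 45)*20 = 3 - 1*20 = 3 - 20 = -17)
j = -100/17 (j = 100/(-17) = 100*(-1/17) = -100/17 ≈ -5.8824)
(-19*17*(-17))/j = (-19*17*(-17))/(-100/17) = -323*(-17)*(-17/100) = 5491*(-17/100) = -93347/100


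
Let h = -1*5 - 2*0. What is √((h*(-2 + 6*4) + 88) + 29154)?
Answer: 2*√7283 ≈ 170.68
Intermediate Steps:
h = -5 (h = -5 + 0 = -5)
√((h*(-2 + 6*4) + 88) + 29154) = √((-5*(-2 + 6*4) + 88) + 29154) = √((-5*(-2 + 24) + 88) + 29154) = √((-5*22 + 88) + 29154) = √((-110 + 88) + 29154) = √(-22 + 29154) = √29132 = 2*√7283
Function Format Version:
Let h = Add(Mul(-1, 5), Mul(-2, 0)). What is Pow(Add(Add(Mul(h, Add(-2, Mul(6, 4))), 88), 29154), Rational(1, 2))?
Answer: Mul(2, Pow(7283, Rational(1, 2))) ≈ 170.68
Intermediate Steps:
h = -5 (h = Add(-5, 0) = -5)
Pow(Add(Add(Mul(h, Add(-2, Mul(6, 4))), 88), 29154), Rational(1, 2)) = Pow(Add(Add(Mul(-5, Add(-2, Mul(6, 4))), 88), 29154), Rational(1, 2)) = Pow(Add(Add(Mul(-5, Add(-2, 24)), 88), 29154), Rational(1, 2)) = Pow(Add(Add(Mul(-5, 22), 88), 29154), Rational(1, 2)) = Pow(Add(Add(-110, 88), 29154), Rational(1, 2)) = Pow(Add(-22, 29154), Rational(1, 2)) = Pow(29132, Rational(1, 2)) = Mul(2, Pow(7283, Rational(1, 2)))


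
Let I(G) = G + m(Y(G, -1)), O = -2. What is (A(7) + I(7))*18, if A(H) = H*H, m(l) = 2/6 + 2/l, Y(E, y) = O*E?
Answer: 7080/7 ≈ 1011.4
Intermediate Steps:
Y(E, y) = -2*E
m(l) = ⅓ + 2/l (m(l) = 2*(⅙) + 2/l = ⅓ + 2/l)
I(G) = G - (6 - 2*G)/(6*G) (I(G) = G + (6 - 2*G)/(3*((-2*G))) = G + (-1/(2*G))*(6 - 2*G)/3 = G - (6 - 2*G)/(6*G))
A(H) = H²
(A(7) + I(7))*18 = (7² + (⅓ + 7 - 1/7))*18 = (49 + (⅓ + 7 - 1*⅐))*18 = (49 + (⅓ + 7 - ⅐))*18 = (49 + 151/21)*18 = (1180/21)*18 = 7080/7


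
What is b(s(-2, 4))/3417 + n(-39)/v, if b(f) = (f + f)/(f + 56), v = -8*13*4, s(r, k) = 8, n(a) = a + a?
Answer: 10255/54672 ≈ 0.18757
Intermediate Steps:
n(a) = 2*a
v = -416 (v = -104*4 = -416)
b(f) = 2*f/(56 + f) (b(f) = (2*f)/(56 + f) = 2*f/(56 + f))
b(s(-2, 4))/3417 + n(-39)/v = (2*8/(56 + 8))/3417 + (2*(-39))/(-416) = (2*8/64)*(1/3417) - 78*(-1/416) = (2*8*(1/64))*(1/3417) + 3/16 = (¼)*(1/3417) + 3/16 = 1/13668 + 3/16 = 10255/54672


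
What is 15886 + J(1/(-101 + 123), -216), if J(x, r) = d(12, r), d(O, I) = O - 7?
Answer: 15891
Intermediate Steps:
d(O, I) = -7 + O
J(x, r) = 5 (J(x, r) = -7 + 12 = 5)
15886 + J(1/(-101 + 123), -216) = 15886 + 5 = 15891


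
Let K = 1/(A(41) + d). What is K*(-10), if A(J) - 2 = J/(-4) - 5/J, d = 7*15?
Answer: -1640/15847 ≈ -0.10349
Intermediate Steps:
d = 105
A(J) = 2 - 5/J - J/4 (A(J) = 2 + (J/(-4) - 5/J) = 2 + (J*(-¼) - 5/J) = 2 + (-J/4 - 5/J) = 2 + (-5/J - J/4) = 2 - 5/J - J/4)
K = 164/15847 (K = 1/((2 - 5/41 - ¼*41) + 105) = 1/((2 - 5*1/41 - 41/4) + 105) = 1/((2 - 5/41 - 41/4) + 105) = 1/(-1373/164 + 105) = 1/(15847/164) = 164/15847 ≈ 0.010349)
K*(-10) = (164/15847)*(-10) = -1640/15847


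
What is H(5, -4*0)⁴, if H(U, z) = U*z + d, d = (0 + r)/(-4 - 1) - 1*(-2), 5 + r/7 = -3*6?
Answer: 855036081/625 ≈ 1.3681e+6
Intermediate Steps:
r = -161 (r = -35 + 7*(-3*6) = -35 + 7*(-18) = -35 - 126 = -161)
d = 171/5 (d = (0 - 161)/(-4 - 1) - 1*(-2) = -161/(-5) + 2 = -161*(-⅕) + 2 = 161/5 + 2 = 171/5 ≈ 34.200)
H(U, z) = 171/5 + U*z (H(U, z) = U*z + 171/5 = 171/5 + U*z)
H(5, -4*0)⁴ = (171/5 + 5*(-4*0))⁴ = (171/5 + 5*0)⁴ = (171/5 + 0)⁴ = (171/5)⁴ = 855036081/625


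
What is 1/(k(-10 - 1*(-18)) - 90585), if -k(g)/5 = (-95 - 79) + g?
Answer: -1/89755 ≈ -1.1141e-5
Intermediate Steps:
k(g) = 870 - 5*g (k(g) = -5*((-95 - 79) + g) = -5*(-174 + g) = 870 - 5*g)
1/(k(-10 - 1*(-18)) - 90585) = 1/((870 - 5*(-10 - 1*(-18))) - 90585) = 1/((870 - 5*(-10 + 18)) - 90585) = 1/((870 - 5*8) - 90585) = 1/((870 - 40) - 90585) = 1/(830 - 90585) = 1/(-89755) = -1/89755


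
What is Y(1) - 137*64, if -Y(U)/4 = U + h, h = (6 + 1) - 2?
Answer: -8792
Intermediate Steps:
h = 5 (h = 7 - 2 = 5)
Y(U) = -20 - 4*U (Y(U) = -4*(U + 5) = -4*(5 + U) = -20 - 4*U)
Y(1) - 137*64 = (-20 - 4*1) - 137*64 = (-20 - 4) - 8768 = -24 - 8768 = -8792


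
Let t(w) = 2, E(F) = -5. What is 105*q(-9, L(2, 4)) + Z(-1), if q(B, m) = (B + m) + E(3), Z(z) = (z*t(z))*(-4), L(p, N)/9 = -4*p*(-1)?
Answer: 6098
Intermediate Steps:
L(p, N) = 36*p (L(p, N) = 9*(-4*p*(-1)) = 9*(4*p) = 36*p)
Z(z) = -8*z (Z(z) = (z*2)*(-4) = (2*z)*(-4) = -8*z)
q(B, m) = -5 + B + m (q(B, m) = (B + m) - 5 = -5 + B + m)
105*q(-9, L(2, 4)) + Z(-1) = 105*(-5 - 9 + 36*2) - 8*(-1) = 105*(-5 - 9 + 72) + 8 = 105*58 + 8 = 6090 + 8 = 6098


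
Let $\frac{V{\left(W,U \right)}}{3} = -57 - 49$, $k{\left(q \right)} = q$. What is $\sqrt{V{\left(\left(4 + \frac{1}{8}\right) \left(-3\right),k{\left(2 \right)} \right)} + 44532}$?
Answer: $\sqrt{44214} \approx 210.27$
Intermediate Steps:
$V{\left(W,U \right)} = -318$ ($V{\left(W,U \right)} = 3 \left(-57 - 49\right) = 3 \left(-106\right) = -318$)
$\sqrt{V{\left(\left(4 + \frac{1}{8}\right) \left(-3\right),k{\left(2 \right)} \right)} + 44532} = \sqrt{-318 + 44532} = \sqrt{44214}$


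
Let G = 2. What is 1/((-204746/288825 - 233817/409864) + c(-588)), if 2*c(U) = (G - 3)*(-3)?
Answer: 118378969800/26118245131 ≈ 4.5324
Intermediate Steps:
c(U) = 3/2 (c(U) = ((2 - 3)*(-3))/2 = (-1*(-3))/2 = (½)*3 = 3/2)
1/((-204746/288825 - 233817/409864) + c(-588)) = 1/((-204746/288825 - 233817/409864) + 3/2) = 1/(-151450209569/118378969800 + 3/2) = 1/(26118245131/118378969800) = 118378969800/26118245131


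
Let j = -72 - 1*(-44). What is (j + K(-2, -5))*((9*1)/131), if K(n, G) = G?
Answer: -297/131 ≈ -2.2672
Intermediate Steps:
j = -28 (j = -72 + 44 = -28)
(j + K(-2, -5))*((9*1)/131) = (-28 - 5)*((9*1)/131) = -297/131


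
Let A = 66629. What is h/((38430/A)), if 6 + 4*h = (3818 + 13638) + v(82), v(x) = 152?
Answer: 586401829/76860 ≈ 7629.5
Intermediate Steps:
h = 8801/2 (h = -3/2 + ((3818 + 13638) + 152)/4 = -3/2 + (17456 + 152)/4 = -3/2 + (1/4)*17608 = -3/2 + 4402 = 8801/2 ≈ 4400.5)
h/((38430/A)) = 8801/(2*((38430/66629))) = 8801/(2*((38430*(1/66629)))) = 8801/(2*(38430/66629)) = (8801/2)*(66629/38430) = 586401829/76860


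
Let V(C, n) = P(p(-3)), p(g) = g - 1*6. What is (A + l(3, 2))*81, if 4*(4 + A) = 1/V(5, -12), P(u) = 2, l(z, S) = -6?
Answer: -6399/8 ≈ -799.88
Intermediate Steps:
p(g) = -6 + g (p(g) = g - 6 = -6 + g)
V(C, n) = 2
A = -31/8 (A = -4 + (¼)/2 = -4 + (¼)*(½) = -4 + ⅛ = -31/8 ≈ -3.8750)
(A + l(3, 2))*81 = (-31/8 - 6)*81 = -79/8*81 = -6399/8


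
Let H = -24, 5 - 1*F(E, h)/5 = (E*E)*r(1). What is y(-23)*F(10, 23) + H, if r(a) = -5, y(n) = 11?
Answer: 27751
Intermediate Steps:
F(E, h) = 25 + 25*E² (F(E, h) = 25 - 5*E*E*(-5) = 25 - 5*E²*(-5) = 25 - (-25)*E² = 25 + 25*E²)
y(-23)*F(10, 23) + H = 11*(25 + 25*10²) - 24 = 11*(25 + 25*100) - 24 = 11*(25 + 2500) - 24 = 11*2525 - 24 = 27775 - 24 = 27751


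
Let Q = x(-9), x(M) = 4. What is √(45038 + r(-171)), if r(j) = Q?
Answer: √45042 ≈ 212.23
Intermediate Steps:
Q = 4
r(j) = 4
√(45038 + r(-171)) = √(45038 + 4) = √45042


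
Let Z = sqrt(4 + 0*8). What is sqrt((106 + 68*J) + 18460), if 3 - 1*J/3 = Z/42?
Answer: sqrt(939246)/7 ≈ 138.45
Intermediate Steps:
Z = 2 (Z = sqrt(4 + 0) = sqrt(4) = 2)
J = 62/7 (J = 9 - 6/42 = 9 - 3*1/21 = 9 - 1/7 = 62/7 ≈ 8.8571)
sqrt((106 + 68*J) + 18460) = sqrt((106 + 68*(62/7)) + 18460) = sqrt((106 + 4216/7) + 18460) = sqrt(4958/7 + 18460) = sqrt(134178/7) = sqrt(939246)/7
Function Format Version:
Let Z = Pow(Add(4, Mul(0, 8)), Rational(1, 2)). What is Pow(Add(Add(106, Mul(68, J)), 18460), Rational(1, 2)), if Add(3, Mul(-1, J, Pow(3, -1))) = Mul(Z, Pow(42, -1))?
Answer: Mul(Rational(1, 7), Pow(939246, Rational(1, 2))) ≈ 138.45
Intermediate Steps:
Z = 2 (Z = Pow(Add(4, 0), Rational(1, 2)) = Pow(4, Rational(1, 2)) = 2)
J = Rational(62, 7) (J = Add(9, Mul(-3, Mul(2, Pow(42, -1)))) = Add(9, Mul(-3, Mul(2, Rational(1, 42)))) = Add(9, Mul(-3, Rational(1, 21))) = Add(9, Rational(-1, 7)) = Rational(62, 7) ≈ 8.8571)
Pow(Add(Add(106, Mul(68, J)), 18460), Rational(1, 2)) = Pow(Add(Add(106, Mul(68, Rational(62, 7))), 18460), Rational(1, 2)) = Pow(Add(Add(106, Rational(4216, 7)), 18460), Rational(1, 2)) = Pow(Add(Rational(4958, 7), 18460), Rational(1, 2)) = Pow(Rational(134178, 7), Rational(1, 2)) = Mul(Rational(1, 7), Pow(939246, Rational(1, 2)))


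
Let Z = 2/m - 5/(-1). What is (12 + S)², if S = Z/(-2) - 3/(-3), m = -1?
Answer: 529/4 ≈ 132.25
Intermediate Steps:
Z = 3 (Z = 2/(-1) - 5/(-1) = 2*(-1) - 5*(-1) = -2 + 5 = 3)
S = -½ (S = 3/(-2) - 3/(-3) = 3*(-½) - 3*(-⅓) = -3/2 + 1 = -½ ≈ -0.50000)
(12 + S)² = (12 - ½)² = (23/2)² = 529/4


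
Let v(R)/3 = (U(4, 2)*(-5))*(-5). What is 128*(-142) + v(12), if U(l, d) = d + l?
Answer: -17726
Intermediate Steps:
v(R) = 450 (v(R) = 3*(((2 + 4)*(-5))*(-5)) = 3*((6*(-5))*(-5)) = 3*(-30*(-5)) = 3*150 = 450)
128*(-142) + v(12) = 128*(-142) + 450 = -18176 + 450 = -17726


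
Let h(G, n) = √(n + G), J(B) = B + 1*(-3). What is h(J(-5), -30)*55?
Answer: 55*I*√38 ≈ 339.04*I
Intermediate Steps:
J(B) = -3 + B (J(B) = B - 3 = -3 + B)
h(G, n) = √(G + n)
h(J(-5), -30)*55 = √((-3 - 5) - 30)*55 = √(-8 - 30)*55 = √(-38)*55 = (I*√38)*55 = 55*I*√38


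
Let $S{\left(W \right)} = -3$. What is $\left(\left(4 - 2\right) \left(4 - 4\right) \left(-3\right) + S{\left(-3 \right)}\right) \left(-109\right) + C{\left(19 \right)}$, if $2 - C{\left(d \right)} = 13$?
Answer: $316$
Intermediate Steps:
$C{\left(d \right)} = -11$ ($C{\left(d \right)} = 2 - 13 = -11$)
$\left(\left(4 - 2\right) \left(4 - 4\right) \left(-3\right) + S{\left(-3 \right)}\right) \left(-109\right) + C{\left(19 \right)} = \left(\left(4 - 2\right) \left(4 - 4\right) \left(-3\right) - 3\right) \left(-109\right) - 11 = \left(2 \cdot 0 \left(-3\right) - 3\right) \left(-109\right) - 11 = \left(0 \left(-3\right) - 3\right) \left(-109\right) - 11 = \left(0 - 3\right) \left(-109\right) - 11 = \left(-3\right) \left(-109\right) - 11 = 327 - 11 = 316$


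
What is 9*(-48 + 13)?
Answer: -315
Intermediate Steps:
9*(-48 + 13) = 9*(-35) = -315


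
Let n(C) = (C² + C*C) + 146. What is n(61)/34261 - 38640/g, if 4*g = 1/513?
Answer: -2716530014492/34261 ≈ -7.9289e+7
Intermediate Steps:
g = 1/2052 (g = (¼)/513 = (¼)*(1/513) = 1/2052 ≈ 0.00048733)
n(C) = 146 + 2*C² (n(C) = (C² + C²) + 146 = 2*C² + 146 = 146 + 2*C²)
n(61)/34261 - 38640/g = (146 + 2*61²)/34261 - 38640/1/2052 = (146 + 2*3721)*(1/34261) - 38640*2052 = (146 + 7442)*(1/34261) - 79289280 = 7588*(1/34261) - 79289280 = 7588/34261 - 79289280 = -2716530014492/34261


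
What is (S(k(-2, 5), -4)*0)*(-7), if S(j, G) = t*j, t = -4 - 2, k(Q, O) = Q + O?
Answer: 0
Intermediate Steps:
k(Q, O) = O + Q
t = -6
S(j, G) = -6*j
(S(k(-2, 5), -4)*0)*(-7) = (-6*(5 - 2)*0)*(-7) = (-6*3*0)*(-7) = -18*0*(-7) = 0*(-7) = 0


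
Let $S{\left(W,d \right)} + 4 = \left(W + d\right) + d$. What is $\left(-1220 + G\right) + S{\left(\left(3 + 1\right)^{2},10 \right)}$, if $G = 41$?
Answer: $-1147$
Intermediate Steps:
$S{\left(W,d \right)} = -4 + W + 2 d$ ($S{\left(W,d \right)} = -4 + \left(\left(W + d\right) + d\right) = -4 + \left(W + 2 d\right) = -4 + W + 2 d$)
$\left(-1220 + G\right) + S{\left(\left(3 + 1\right)^{2},10 \right)} = \left(-1220 + 41\right) + \left(-4 + \left(3 + 1\right)^{2} + 2 \cdot 10\right) = -1179 + \left(-4 + 4^{2} + 20\right) = -1179 + \left(-4 + 16 + 20\right) = -1179 + 32 = -1147$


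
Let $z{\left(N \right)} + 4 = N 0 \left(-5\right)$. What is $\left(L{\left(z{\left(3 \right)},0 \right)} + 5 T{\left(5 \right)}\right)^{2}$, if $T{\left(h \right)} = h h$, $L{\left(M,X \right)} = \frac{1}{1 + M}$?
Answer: $\frac{139876}{9} \approx 15542.0$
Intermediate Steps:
$z{\left(N \right)} = -4$ ($z{\left(N \right)} = -4 + N 0 \left(-5\right) = -4 + 0 \left(-5\right) = -4 + 0 = -4$)
$T{\left(h \right)} = h^{2}$
$\left(L{\left(z{\left(3 \right)},0 \right)} + 5 T{\left(5 \right)}\right)^{2} = \left(\frac{1}{1 - 4} + 5 \cdot 5^{2}\right)^{2} = \left(\frac{1}{-3} + 5 \cdot 25\right)^{2} = \left(- \frac{1}{3} + 125\right)^{2} = \left(\frac{374}{3}\right)^{2} = \frac{139876}{9}$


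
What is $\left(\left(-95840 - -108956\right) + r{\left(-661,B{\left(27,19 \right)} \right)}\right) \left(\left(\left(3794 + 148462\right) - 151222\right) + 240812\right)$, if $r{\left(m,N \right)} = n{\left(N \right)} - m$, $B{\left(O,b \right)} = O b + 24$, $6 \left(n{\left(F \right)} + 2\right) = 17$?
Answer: $\frac{9996341641}{3} \approx 3.3321 \cdot 10^{9}$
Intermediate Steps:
$n{\left(F \right)} = \frac{5}{6}$ ($n{\left(F \right)} = -2 + \frac{1}{6} \cdot 17 = -2 + \frac{17}{6} = \frac{5}{6}$)
$B{\left(O,b \right)} = 24 + O b$
$r{\left(m,N \right)} = \frac{5}{6} - m$
$\left(\left(-95840 - -108956\right) + r{\left(-661,B{\left(27,19 \right)} \right)}\right) \left(\left(\left(3794 + 148462\right) - 151222\right) + 240812\right) = \left(\left(-95840 - -108956\right) + \left(\frac{5}{6} - -661\right)\right) \left(\left(\left(3794 + 148462\right) - 151222\right) + 240812\right) = \left(\left(-95840 + 108956\right) + \left(\frac{5}{6} + 661\right)\right) \left(\left(152256 - 151222\right) + 240812\right) = \left(13116 + \frac{3971}{6}\right) \left(1034 + 240812\right) = \frac{82667}{6} \cdot 241846 = \frac{9996341641}{3}$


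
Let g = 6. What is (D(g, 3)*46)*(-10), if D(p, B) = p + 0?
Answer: -2760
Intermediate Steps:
D(p, B) = p
(D(g, 3)*46)*(-10) = (6*46)*(-10) = 276*(-10) = -2760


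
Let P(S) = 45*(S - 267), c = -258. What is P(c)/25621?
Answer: -23625/25621 ≈ -0.92210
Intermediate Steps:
P(S) = -12015 + 45*S (P(S) = 45*(-267 + S) = -12015 + 45*S)
P(c)/25621 = (-12015 + 45*(-258))/25621 = (-12015 - 11610)*(1/25621) = -23625*1/25621 = -23625/25621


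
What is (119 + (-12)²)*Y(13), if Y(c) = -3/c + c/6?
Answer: 39713/78 ≈ 509.14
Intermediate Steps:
Y(c) = -3/c + c/6 (Y(c) = -3/c + c*(⅙) = -3/c + c/6)
(119 + (-12)²)*Y(13) = (119 + (-12)²)*(-3/13 + (⅙)*13) = (119 + 144)*(-3*1/13 + 13/6) = 263*(-3/13 + 13/6) = 263*(151/78) = 39713/78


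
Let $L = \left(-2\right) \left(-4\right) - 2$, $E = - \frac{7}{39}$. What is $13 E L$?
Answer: $-14$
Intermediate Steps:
$E = - \frac{7}{39}$ ($E = \left(-7\right) \frac{1}{39} = - \frac{7}{39} \approx -0.17949$)
$L = 6$ ($L = 8 - 2 = 6$)
$13 E L = 13 \left(- \frac{7}{39}\right) 6 = \left(- \frac{7}{3}\right) 6 = -14$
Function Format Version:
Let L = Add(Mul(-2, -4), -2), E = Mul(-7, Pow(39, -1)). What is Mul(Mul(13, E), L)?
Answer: -14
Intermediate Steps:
E = Rational(-7, 39) (E = Mul(-7, Rational(1, 39)) = Rational(-7, 39) ≈ -0.17949)
L = 6 (L = Add(8, -2) = 6)
Mul(Mul(13, E), L) = Mul(Mul(13, Rational(-7, 39)), 6) = Mul(Rational(-7, 3), 6) = -14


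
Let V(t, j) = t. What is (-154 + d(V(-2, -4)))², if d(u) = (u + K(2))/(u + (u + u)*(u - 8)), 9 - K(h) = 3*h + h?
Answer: 34257609/1444 ≈ 23724.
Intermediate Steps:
K(h) = 9 - 4*h (K(h) = 9 - (3*h + h) = 9 - 4*h)
d(u) = (1 + u)/(u + 2*u*(-8 + u)) (d(u) = (u + (9 - 4*2))/(u + (u + u)*(u - 8)) = (u + (9 - 8))/(u + (2*u)*(-8 + u)) = (u + 1)/(u + 2*u*(-8 + u)) = (1 + u)/(u + 2*u*(-8 + u)))
(-154 + d(V(-2, -4)))² = (-154 + (1 - 2)/((-2)*(-15 + 2*(-2))))² = (-154 - ½*(-1)/(-15 - 4))² = (-154 - ½*(-1)/(-19))² = (-154 - ½*(-1/19)*(-1))² = (-154 - 1/38)² = (-5853/38)² = 34257609/1444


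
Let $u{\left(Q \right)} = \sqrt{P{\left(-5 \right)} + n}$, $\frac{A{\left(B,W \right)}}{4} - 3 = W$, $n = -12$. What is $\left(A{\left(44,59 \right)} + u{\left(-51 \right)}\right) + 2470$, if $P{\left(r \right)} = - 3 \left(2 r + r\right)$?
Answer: $2718 + \sqrt{33} \approx 2723.7$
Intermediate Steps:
$A{\left(B,W \right)} = 12 + 4 W$
$P{\left(r \right)} = - 9 r$ ($P{\left(r \right)} = - 3 \cdot 3 r = - 9 r$)
$u{\left(Q \right)} = \sqrt{33}$ ($u{\left(Q \right)} = \sqrt{\left(-9\right) \left(-5\right) - 12} = \sqrt{45 - 12} = \sqrt{33}$)
$\left(A{\left(44,59 \right)} + u{\left(-51 \right)}\right) + 2470 = \left(\left(12 + 4 \cdot 59\right) + \sqrt{33}\right) + 2470 = \left(\left(12 + 236\right) + \sqrt{33}\right) + 2470 = \left(248 + \sqrt{33}\right) + 2470 = 2718 + \sqrt{33}$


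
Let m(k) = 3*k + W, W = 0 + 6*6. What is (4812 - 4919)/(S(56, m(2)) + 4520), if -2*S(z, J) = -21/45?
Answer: -3210/135607 ≈ -0.023671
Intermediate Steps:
W = 36 (W = 0 + 36 = 36)
m(k) = 36 + 3*k (m(k) = 3*k + 36 = 36 + 3*k)
S(z, J) = 7/30 (S(z, J) = -(-21)/(2*45) = -½*(-7/15) = 7/30)
(4812 - 4919)/(S(56, m(2)) + 4520) = (4812 - 4919)/(7/30 + 4520) = -107/135607/30 = -107*30/135607 = -3210/135607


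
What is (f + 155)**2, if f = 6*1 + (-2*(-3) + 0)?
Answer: 27889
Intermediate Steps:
f = 12 (f = 6 + (6 + 0) = 6 + 6 = 12)
(f + 155)**2 = (12 + 155)**2 = 167**2 = 27889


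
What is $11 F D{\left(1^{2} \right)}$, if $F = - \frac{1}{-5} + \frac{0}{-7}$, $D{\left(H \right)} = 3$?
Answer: $\frac{33}{5} \approx 6.6$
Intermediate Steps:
$F = \frac{1}{5}$ ($F = \left(-1\right) \left(- \frac{1}{5}\right) + 0 \left(- \frac{1}{7}\right) = \frac{1}{5} + 0 = \frac{1}{5} \approx 0.2$)
$11 F D{\left(1^{2} \right)} = 11 \cdot \frac{1}{5} \cdot 3 = \frac{11}{5} \cdot 3 = \frac{33}{5}$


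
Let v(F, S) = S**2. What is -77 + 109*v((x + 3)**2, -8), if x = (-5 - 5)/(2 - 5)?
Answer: 6899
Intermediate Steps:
x = 10/3 (x = -10/(-3) = -10*(-1/3) = 10/3 ≈ 3.3333)
-77 + 109*v((x + 3)**2, -8) = -77 + 109*(-8)**2 = -77 + 109*64 = -77 + 6976 = 6899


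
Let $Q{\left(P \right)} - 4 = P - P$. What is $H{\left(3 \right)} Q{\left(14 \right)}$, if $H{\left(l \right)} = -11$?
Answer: $-44$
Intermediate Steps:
$Q{\left(P \right)} = 4$ ($Q{\left(P \right)} = 4 + \left(P - P\right) = 4 + 0 = 4$)
$H{\left(3 \right)} Q{\left(14 \right)} = \left(-11\right) 4 = -44$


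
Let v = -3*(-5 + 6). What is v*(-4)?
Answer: 12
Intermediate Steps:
v = -3 (v = -3*1 = -3)
v*(-4) = -3*(-4) = 12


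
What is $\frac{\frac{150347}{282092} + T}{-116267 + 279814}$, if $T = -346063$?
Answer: $- \frac{97621453449}{46135300324} \approx -2.116$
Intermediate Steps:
$\frac{\frac{150347}{282092} + T}{-116267 + 279814} = \frac{\frac{150347}{282092} - 346063}{-116267 + 279814} = \frac{150347 \cdot \frac{1}{282092} - 346063}{163547} = \left(\frac{150347}{282092} - 346063\right) \frac{1}{163547} = \left(- \frac{97621453449}{282092}\right) \frac{1}{163547} = - \frac{97621453449}{46135300324}$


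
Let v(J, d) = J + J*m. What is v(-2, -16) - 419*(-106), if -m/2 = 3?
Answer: 44424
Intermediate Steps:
m = -6 (m = -2*3 = -6)
v(J, d) = -5*J (v(J, d) = J + J*(-6) = J - 6*J = -5*J)
v(-2, -16) - 419*(-106) = -5*(-2) - 419*(-106) = 10 + 44414 = 44424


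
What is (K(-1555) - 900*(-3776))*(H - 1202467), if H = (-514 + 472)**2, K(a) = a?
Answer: -4078601982035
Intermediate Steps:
H = 1764 (H = (-42)**2 = 1764)
(K(-1555) - 900*(-3776))*(H - 1202467) = (-1555 - 900*(-3776))*(1764 - 1202467) = (-1555 + 3398400)*(-1200703) = 3396845*(-1200703) = -4078601982035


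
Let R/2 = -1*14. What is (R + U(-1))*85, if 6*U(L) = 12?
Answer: -2210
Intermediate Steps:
U(L) = 2 (U(L) = (⅙)*12 = 2)
R = -28 (R = 2*(-1*14) = 2*(-14) = -28)
(R + U(-1))*85 = (-28 + 2)*85 = -26*85 = -2210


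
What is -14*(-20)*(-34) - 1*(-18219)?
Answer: 8699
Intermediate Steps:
-14*(-20)*(-34) - 1*(-18219) = 280*(-34) + 18219 = -9520 + 18219 = 8699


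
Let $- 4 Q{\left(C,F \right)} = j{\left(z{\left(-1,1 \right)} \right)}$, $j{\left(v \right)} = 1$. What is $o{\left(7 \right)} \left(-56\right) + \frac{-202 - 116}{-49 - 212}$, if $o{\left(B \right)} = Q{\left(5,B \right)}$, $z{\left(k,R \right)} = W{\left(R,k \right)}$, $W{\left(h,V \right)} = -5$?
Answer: $\frac{1324}{87} \approx 15.218$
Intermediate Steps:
$z{\left(k,R \right)} = -5$
$Q{\left(C,F \right)} = - \frac{1}{4}$ ($Q{\left(C,F \right)} = \left(- \frac{1}{4}\right) 1 = - \frac{1}{4}$)
$o{\left(B \right)} = - \frac{1}{4}$
$o{\left(7 \right)} \left(-56\right) + \frac{-202 - 116}{-49 - 212} = \left(- \frac{1}{4}\right) \left(-56\right) + \frac{-202 - 116}{-49 - 212} = 14 - \frac{318}{-261} = 14 - - \frac{106}{87} = 14 + \frac{106}{87} = \frac{1324}{87}$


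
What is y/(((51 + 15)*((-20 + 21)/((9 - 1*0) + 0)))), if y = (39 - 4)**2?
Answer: 3675/22 ≈ 167.05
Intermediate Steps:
y = 1225 (y = 35**2 = 1225)
y/(((51 + 15)*((-20 + 21)/((9 - 1*0) + 0)))) = 1225/(((51 + 15)*((-20 + 21)/((9 - 1*0) + 0)))) = 1225/((66*(1/((9 + 0) + 0)))) = 1225/((66*(1/(9 + 0)))) = 1225/((66*(1/9))) = 1225/(22/3) = 1225*(3/22) = 3675/22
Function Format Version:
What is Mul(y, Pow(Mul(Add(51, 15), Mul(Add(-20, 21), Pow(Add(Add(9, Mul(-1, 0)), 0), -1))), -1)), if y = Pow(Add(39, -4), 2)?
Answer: Rational(3675, 22) ≈ 167.05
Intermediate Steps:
y = 1225 (y = Pow(35, 2) = 1225)
Mul(y, Pow(Mul(Add(51, 15), Mul(Add(-20, 21), Pow(Add(Add(9, Mul(-1, 0)), 0), -1))), -1)) = Mul(1225, Pow(Mul(Add(51, 15), Mul(Add(-20, 21), Pow(Add(Add(9, Mul(-1, 0)), 0), -1))), -1)) = Mul(1225, Pow(Mul(66, Mul(1, Pow(Add(Add(9, 0), 0), -1))), -1)) = Mul(1225, Pow(Mul(66, Mul(1, Pow(Add(9, 0), -1))), -1)) = Mul(1225, Pow(Mul(66, Mul(1, Pow(9, -1))), -1)) = Mul(1225, Pow(Mul(66, Mul(1, Rational(1, 9))), -1)) = Mul(1225, Pow(Mul(66, Rational(1, 9)), -1)) = Mul(1225, Pow(Rational(22, 3), -1)) = Mul(1225, Rational(3, 22)) = Rational(3675, 22)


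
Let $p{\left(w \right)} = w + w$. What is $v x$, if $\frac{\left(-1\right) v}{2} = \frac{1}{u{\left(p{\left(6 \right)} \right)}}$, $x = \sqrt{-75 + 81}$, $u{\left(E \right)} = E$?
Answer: $- \frac{\sqrt{6}}{6} \approx -0.40825$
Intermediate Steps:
$p{\left(w \right)} = 2 w$
$x = \sqrt{6} \approx 2.4495$
$v = - \frac{1}{6}$ ($v = - \frac{2}{2 \cdot 6} = - \frac{2}{12} = \left(-2\right) \frac{1}{12} = - \frac{1}{6} \approx -0.16667$)
$v x = - \frac{\sqrt{6}}{6}$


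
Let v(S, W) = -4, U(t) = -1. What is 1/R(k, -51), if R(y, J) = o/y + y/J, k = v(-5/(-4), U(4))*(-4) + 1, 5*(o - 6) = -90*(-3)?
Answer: 51/163 ≈ 0.31288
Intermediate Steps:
o = 60 (o = 6 + (-90*(-3))/5 = 6 + (-15*(-18))/5 = 6 + (1/5)*270 = 6 + 54 = 60)
k = 17 (k = -4*(-4) + 1 = 16 + 1 = 17)
R(y, J) = 60/y + y/J
1/R(k, -51) = 1/(60/17 + 17/(-51)) = 1/(60*(1/17) + 17*(-1/51)) = 1/(60/17 - 1/3) = 1/(163/51) = 51/163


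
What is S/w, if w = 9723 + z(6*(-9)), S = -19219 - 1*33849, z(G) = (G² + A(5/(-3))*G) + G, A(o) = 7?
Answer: -53068/12207 ≈ -4.3473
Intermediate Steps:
z(G) = G² + 8*G (z(G) = (G² + 7*G) + G = G² + 8*G)
S = -53068 (S = -19219 - 33849 = -53068)
w = 12207 (w = 9723 + (6*(-9))*(8 + 6*(-9)) = 9723 - 54*(8 - 54) = 9723 - 54*(-46) = 9723 + 2484 = 12207)
S/w = -53068/12207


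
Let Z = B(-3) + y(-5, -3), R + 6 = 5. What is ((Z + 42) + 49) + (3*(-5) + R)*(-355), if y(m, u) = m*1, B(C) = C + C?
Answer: 5760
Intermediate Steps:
B(C) = 2*C
y(m, u) = m
R = -1 (R = -6 + 5 = -1)
Z = -11 (Z = 2*(-3) - 5 = -6 - 5 = -11)
((Z + 42) + 49) + (3*(-5) + R)*(-355) = ((-11 + 42) + 49) + (3*(-5) - 1)*(-355) = (31 + 49) + (-15 - 1)*(-355) = 80 - 16*(-355) = 80 + 5680 = 5760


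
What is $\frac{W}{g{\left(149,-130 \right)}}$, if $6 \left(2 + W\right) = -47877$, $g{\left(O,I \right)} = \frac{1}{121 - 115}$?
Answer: $-47889$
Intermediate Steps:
$g{\left(O,I \right)} = \frac{1}{6}$
$W = - \frac{15963}{2}$ ($W = -2 + \frac{1}{6} \left(-47877\right) = -2 - \frac{15959}{2} = - \frac{15963}{2} \approx -7981.5$)
$\frac{W}{g{\left(149,-130 \right)}} = - \frac{15963 \frac{1}{\frac{1}{6}}}{2} = \left(- \frac{15963}{2}\right) 6 = -47889$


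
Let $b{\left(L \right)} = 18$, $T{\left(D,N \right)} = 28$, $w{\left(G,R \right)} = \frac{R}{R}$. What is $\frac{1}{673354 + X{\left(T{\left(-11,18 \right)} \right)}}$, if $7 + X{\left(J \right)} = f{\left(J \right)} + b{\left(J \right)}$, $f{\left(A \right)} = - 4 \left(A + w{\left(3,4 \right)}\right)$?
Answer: $\frac{1}{673249} \approx 1.4853 \cdot 10^{-6}$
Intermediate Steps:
$w{\left(G,R \right)} = 1$
$f{\left(A \right)} = -4 - 4 A$ ($f{\left(A \right)} = - 4 \left(A + 1\right) = - 4 \left(1 + A\right) = -4 - 4 A$)
$X{\left(J \right)} = 7 - 4 J$ ($X{\left(J \right)} = -7 + \left(\left(-4 - 4 J\right) + 18\right) = -7 - \left(-14 + 4 J\right) = 7 - 4 J$)
$\frac{1}{673354 + X{\left(T{\left(-11,18 \right)} \right)}} = \frac{1}{673354 + \left(7 - 112\right)} = \frac{1}{673354 - 105} = \frac{1}{673249}$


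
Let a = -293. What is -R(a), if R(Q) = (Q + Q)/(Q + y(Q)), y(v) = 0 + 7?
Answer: -293/143 ≈ -2.0490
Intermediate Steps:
y(v) = 7
R(Q) = 2*Q/(7 + Q) (R(Q) = (Q + Q)/(Q + 7) = (2*Q)/(7 + Q) = 2*Q/(7 + Q))
-R(a) = -2*(-293)/(7 - 293) = -2*(-293)/(-286) = -2*(-293)*(-1)/286 = -1*293/143 = -293/143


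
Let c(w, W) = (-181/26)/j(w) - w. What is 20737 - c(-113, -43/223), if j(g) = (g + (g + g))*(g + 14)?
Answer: 17996213845/872586 ≈ 20624.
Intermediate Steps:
j(g) = 3*g*(14 + g) (j(g) = (g + 2*g)*(14 + g) = (3*g)*(14 + g) = 3*g*(14 + g))
c(w, W) = -w - 181/(78*w*(14 + w)) (c(w, W) = (-181/26)/((3*w*(14 + w))) - w = (-181*1/26)*(1/(3*w*(14 + w))) - w = -181/(78*w*(14 + w)) - w = -w - 181/(78*w*(14 + w)))
20737 - c(-113, -43/223) = 20737 - (-181 + 78*(-113)²*(-14 - 1*(-113)))/(78*(-113)*(14 - 113)) = 20737 - (-1)*(-181 + 78*12769*(-14 + 113))/(78*113*(-99)) = 20737 - (-1)*(-1)*(-181 + 78*12769*99)/(78*113*99) = 20737 - (-1)*(-1)*(-181 + 98602218)/(78*113*99) = 20737 - (-1)*(-1)*98602037/(78*113*99) = 20737 - 1*98602037/872586 = 20737 - 98602037/872586 = 17996213845/872586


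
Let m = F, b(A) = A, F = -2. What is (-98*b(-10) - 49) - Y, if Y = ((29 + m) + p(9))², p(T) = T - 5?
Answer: -30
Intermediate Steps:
p(T) = -5 + T
m = -2
Y = 961 (Y = ((29 - 2) + (-5 + 9))² = (27 + 4)² = 31² = 961)
(-98*b(-10) - 49) - Y = (-98*(-10) - 49) - 1*961 = (980 - 49) - 961 = 931 - 961 = -30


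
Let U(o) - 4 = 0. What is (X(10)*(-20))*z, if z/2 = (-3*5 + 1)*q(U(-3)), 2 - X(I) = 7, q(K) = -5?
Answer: 14000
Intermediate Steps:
U(o) = 4 (U(o) = 4 + 0 = 4)
X(I) = -5 (X(I) = 2 - 1*7 = 2 - 7 = -5)
z = 140 (z = 2*((-3*5 + 1)*(-5)) = 2*((-15 + 1)*(-5)) = 2*(-14*(-5)) = 2*70 = 140)
(X(10)*(-20))*z = -5*(-20)*140 = 100*140 = 14000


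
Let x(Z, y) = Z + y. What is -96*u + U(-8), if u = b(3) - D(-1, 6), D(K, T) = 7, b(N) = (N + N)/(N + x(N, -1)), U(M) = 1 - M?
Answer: 2829/5 ≈ 565.80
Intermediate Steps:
b(N) = 2*N/(-1 + 2*N) (b(N) = (N + N)/(N + (N - 1)) = (2*N)/(N + (-1 + N)) = (2*N)/(-1 + 2*N) = 2*N/(-1 + 2*N))
u = -29/5 (u = 2*3/(-1 + 2*3) - 1*7 = 2*3/(-1 + 6) - 7 = 2*3/5 - 7 = 2*3*(1/5) - 7 = 6/5 - 7 = -29/5 ≈ -5.8000)
-96*u + U(-8) = -96*(-29/5) + (1 - 1*(-8)) = 2784/5 + (1 + 8) = 2784/5 + 9 = 2829/5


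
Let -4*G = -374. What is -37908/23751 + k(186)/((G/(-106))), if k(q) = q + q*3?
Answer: -32079372/37961 ≈ -845.06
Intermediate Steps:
G = 187/2 (G = -1/4*(-374) = 187/2 ≈ 93.500)
k(q) = 4*q (k(q) = q + 3*q = 4*q)
-37908/23751 + k(186)/((G/(-106))) = -37908/23751 + (4*186)/(((187/2)/(-106))) = -37908*1/23751 + 744/(((187/2)*(-1/106))) = -324/203 + 744/(-187/212) = -324/203 + 744*(-212/187) = -324/203 - 157728/187 = -32079372/37961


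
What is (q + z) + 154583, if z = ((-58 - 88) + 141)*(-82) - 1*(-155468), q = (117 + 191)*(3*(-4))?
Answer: 306765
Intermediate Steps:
q = -3696 (q = 308*(-12) = -3696)
z = 155878 (z = (-146 + 141)*(-82) + 155468 = -5*(-82) + 155468 = 410 + 155468 = 155878)
(q + z) + 154583 = (-3696 + 155878) + 154583 = 152182 + 154583 = 306765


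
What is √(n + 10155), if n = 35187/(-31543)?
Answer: √10102717518054/31543 ≈ 100.77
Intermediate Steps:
n = -35187/31543 (n = 35187*(-1/31543) = -35187/31543 ≈ -1.1155)
√(n + 10155) = √(-35187/31543 + 10155) = √(320283978/31543) = √10102717518054/31543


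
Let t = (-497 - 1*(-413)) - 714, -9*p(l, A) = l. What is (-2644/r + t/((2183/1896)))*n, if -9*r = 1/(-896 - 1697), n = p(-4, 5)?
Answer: -59866321392/2183 ≈ -2.7424e+7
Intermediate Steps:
p(l, A) = -l/9
n = 4/9 (n = -⅑*(-4) = 4/9 ≈ 0.44444)
r = 1/23337 (r = -1/(9*(-896 - 1697)) = -⅑/(-2593) = -⅑*(-1/2593) = 1/23337 ≈ 4.2850e-5)
t = -798 (t = (-497 + 413) - 714 = -84 - 714 = -798)
(-2644/r + t/((2183/1896)))*n = (-2644/1/23337 - 798/(2183/1896))*(4/9) = (-2644*23337 - 798/(2183*(1/1896)))*(4/9) = (-61703028 - 798/2183/1896)*(4/9) = (-61703028 - 798*1896/2183)*(4/9) = (-61703028 - 1513008/2183)*(4/9) = -134699223132/2183*4/9 = -59866321392/2183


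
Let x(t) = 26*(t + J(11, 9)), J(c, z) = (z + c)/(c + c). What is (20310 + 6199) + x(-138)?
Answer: 252391/11 ≈ 22945.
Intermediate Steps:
J(c, z) = (c + z)/(2*c) (J(c, z) = (c + z)/((2*c)) = (c + z)*(1/(2*c)) = (c + z)/(2*c))
x(t) = 260/11 + 26*t (x(t) = 26*(t + (1/2)*(11 + 9)/11) = 26*(t + (1/2)*(1/11)*20) = 26*(t + 10/11) = 26*(10/11 + t) = 260/11 + 26*t)
(20310 + 6199) + x(-138) = (20310 + 6199) + (260/11 + 26*(-138)) = 26509 + (260/11 - 3588) = 26509 - 39208/11 = 252391/11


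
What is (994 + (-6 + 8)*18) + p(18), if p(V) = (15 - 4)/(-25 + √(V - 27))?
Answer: 652745/634 - 33*I/634 ≈ 1029.6 - 0.05205*I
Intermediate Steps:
p(V) = 11/(-25 + √(-27 + V))
(994 + (-6 + 8)*18) + p(18) = (994 + (-6 + 8)*18) + 11/(-25 + √(-27 + 18)) = (994 + 2*18) + 11/(-25 + √(-9)) = (994 + 36) + 11/(-25 + 3*I) = 1030 + 11*((-25 - 3*I)/634) = 1030 + 11*(-25 - 3*I)/634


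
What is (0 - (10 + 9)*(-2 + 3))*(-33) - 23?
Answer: 604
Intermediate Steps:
(0 - (10 + 9)*(-2 + 3))*(-33) - 23 = (0 - 19)*(-33) - 23 = -19*(-33) - 23 = 627 - 23 = 604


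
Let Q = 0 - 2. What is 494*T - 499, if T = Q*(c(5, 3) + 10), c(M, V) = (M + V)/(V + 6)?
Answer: -101315/9 ≈ -11257.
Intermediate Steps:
c(M, V) = (M + V)/(6 + V)
Q = -2
T = -196/9 (T = -2*((5 + 3)/(6 + 3) + 10) = -2*(8/9 + 10) = -2*98/9 = -196/9 ≈ -21.778)
494*T - 499 = 494*(-196/9) - 499 = -96824/9 - 499 = -101315/9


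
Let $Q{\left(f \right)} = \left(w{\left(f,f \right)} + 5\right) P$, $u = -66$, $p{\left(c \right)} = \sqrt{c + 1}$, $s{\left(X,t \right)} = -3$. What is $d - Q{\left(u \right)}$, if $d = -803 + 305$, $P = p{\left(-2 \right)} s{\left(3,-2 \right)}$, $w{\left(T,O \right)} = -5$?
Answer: $-498$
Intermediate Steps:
$p{\left(c \right)} = \sqrt{1 + c}$
$P = - 3 i$ ($P = \sqrt{1 - 2} \left(-3\right) = \sqrt{-1} \left(-3\right) = i \left(-3\right) = - 3 i \approx - 3.0 i$)
$Q{\left(f \right)} = 0$ ($Q{\left(f \right)} = \left(-5 + 5\right) \left(- 3 i\right) = 0 \left(- 3 i\right) = 0$)
$d = -498$
$d - Q{\left(u \right)} = -498 - 0 = -498 + 0 = -498$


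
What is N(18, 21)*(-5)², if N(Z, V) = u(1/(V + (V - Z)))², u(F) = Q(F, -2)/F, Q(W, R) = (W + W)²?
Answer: 25/36 ≈ 0.69444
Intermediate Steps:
Q(W, R) = 4*W² (Q(W, R) = (2*W)² = 4*W²)
u(F) = 4*F (u(F) = (4*F²)/F = 4*F)
N(Z, V) = 16/(-Z + 2*V)² (N(Z, V) = (4/(V + (V - Z)))² = (4/(-Z + 2*V))² = 16/(-Z + 2*V)²)
N(18, 21)*(-5)² = (16/(-1*18 + 2*21)²)*(-5)² = (16/(-18 + 42)²)*25 = (16/24²)*25 = (16*(1/576))*25 = (1/36)*25 = 25/36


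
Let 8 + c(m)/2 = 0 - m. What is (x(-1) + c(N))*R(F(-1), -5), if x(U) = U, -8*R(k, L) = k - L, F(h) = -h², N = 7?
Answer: 31/2 ≈ 15.500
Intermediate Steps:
R(k, L) = -k/8 + L/8 (R(k, L) = -(k - L)/8 = -k/8 + L/8)
c(m) = -16 - 2*m (c(m) = -16 + 2*(0 - m) = -16 + 2*(-m) = -16 - 2*m)
(x(-1) + c(N))*R(F(-1), -5) = (-1 + (-16 - 2*7))*(-(-1)*(-1)²/8 + (⅛)*(-5)) = (-1 + (-16 - 14))*(-(-1)/8 - 5/8) = (-1 - 30)*(-⅛*(-1) - 5/8) = -31*(⅛ - 5/8) = -31*(-½) = 31/2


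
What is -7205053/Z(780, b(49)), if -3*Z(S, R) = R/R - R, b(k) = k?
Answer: -7205053/16 ≈ -4.5032e+5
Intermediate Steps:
Z(S, R) = -⅓ + R/3 (Z(S, R) = -(R/R - R)/3 = -(1 - R)/3 = -⅓ + R/3)
-7205053/Z(780, b(49)) = -7205053/(-⅓ + (⅓)*49) = -7205053/(-⅓ + 49/3) = -7205053/16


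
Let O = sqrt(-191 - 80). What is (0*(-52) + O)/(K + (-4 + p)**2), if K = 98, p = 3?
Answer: I*sqrt(271)/99 ≈ 0.16628*I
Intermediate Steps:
O = I*sqrt(271) (O = sqrt(-271) = I*sqrt(271) ≈ 16.462*I)
(0*(-52) + O)/(K + (-4 + p)**2) = (0*(-52) + I*sqrt(271))/(98 + (-4 + 3)**2) = (0 + I*sqrt(271))/(98 + (-1)**2) = (I*sqrt(271))/(98 + 1) = (I*sqrt(271))/99 = (I*sqrt(271))*(1/99) = I*sqrt(271)/99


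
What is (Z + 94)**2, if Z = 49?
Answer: 20449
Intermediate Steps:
(Z + 94)**2 = (49 + 94)**2 = 143**2 = 20449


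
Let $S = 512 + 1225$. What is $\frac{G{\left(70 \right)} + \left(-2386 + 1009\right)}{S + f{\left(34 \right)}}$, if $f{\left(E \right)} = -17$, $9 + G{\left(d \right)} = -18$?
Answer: $- \frac{351}{430} \approx -0.81628$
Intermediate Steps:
$S = 1737$
$G{\left(d \right)} = -27$ ($G{\left(d \right)} = -9 - 18 = -27$)
$\frac{G{\left(70 \right)} + \left(-2386 + 1009\right)}{S + f{\left(34 \right)}} = \frac{-27 + \left(-2386 + 1009\right)}{1737 - 17} = \frac{-27 - 1377}{1720} = \left(-1404\right) \frac{1}{1720} = - \frac{351}{430}$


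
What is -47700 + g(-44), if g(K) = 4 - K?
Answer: -47652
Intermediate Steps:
-47700 + g(-44) = -47700 + (4 - 1*(-44)) = -47700 + (4 + 44) = -47700 + 48 = -47652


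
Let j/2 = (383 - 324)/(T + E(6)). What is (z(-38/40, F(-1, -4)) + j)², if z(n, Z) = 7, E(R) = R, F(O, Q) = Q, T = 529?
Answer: 14922769/286225 ≈ 52.136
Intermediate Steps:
j = 118/535 (j = 2*((383 - 324)/(529 + 6)) = 2*(59/535) = 118/535 ≈ 0.22056)
(z(-38/40, F(-1, -4)) + j)² = (7 + 118/535)² = (3863/535)² = 14922769/286225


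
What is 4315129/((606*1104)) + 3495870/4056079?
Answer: 19841325050071/2713614196896 ≈ 7.3118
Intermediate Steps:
4315129/((606*1104)) + 3495870/4056079 = 4315129/669024 + 3495870*(1/4056079) = 4315129*(1/669024) + 3495870/4056079 = 4315129/669024 + 3495870/4056079 = 19841325050071/2713614196896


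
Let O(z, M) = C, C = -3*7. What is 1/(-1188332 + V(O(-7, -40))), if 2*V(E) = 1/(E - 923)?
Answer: -1888/2243570817 ≈ -8.4152e-7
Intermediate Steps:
C = -21
O(z, M) = -21
V(E) = 1/(2*(-923 + E)) (V(E) = 1/(2*(E - 923)) = 1/(2*(-923 + E)))
1/(-1188332 + V(O(-7, -40))) = 1/(-1188332 + 1/(2*(-923 - 21))) = 1/(-1188332 + (½)/(-944)) = 1/(-1188332 + (½)*(-1/944)) = 1/(-1188332 - 1/1888) = 1/(-2243570817/1888) = -1888/2243570817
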